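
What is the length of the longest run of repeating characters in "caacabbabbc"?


Input: "caacabbabbc"
Scanning for longest run:
  Position 1 ('a'): new char, reset run to 1
  Position 2 ('a'): continues run of 'a', length=2
  Position 3 ('c'): new char, reset run to 1
  Position 4 ('a'): new char, reset run to 1
  Position 5 ('b'): new char, reset run to 1
  Position 6 ('b'): continues run of 'b', length=2
  Position 7 ('a'): new char, reset run to 1
  Position 8 ('b'): new char, reset run to 1
  Position 9 ('b'): continues run of 'b', length=2
  Position 10 ('c'): new char, reset run to 1
Longest run: 'a' with length 2

2


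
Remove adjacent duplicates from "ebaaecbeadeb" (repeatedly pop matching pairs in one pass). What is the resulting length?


Input: ebaaecbeadeb
Stack-based adjacent duplicate removal:
  Read 'e': push. Stack: e
  Read 'b': push. Stack: eb
  Read 'a': push. Stack: eba
  Read 'a': matches stack top 'a' => pop. Stack: eb
  Read 'e': push. Stack: ebe
  Read 'c': push. Stack: ebec
  Read 'b': push. Stack: ebecb
  Read 'e': push. Stack: ebecbe
  Read 'a': push. Stack: ebecbea
  Read 'd': push. Stack: ebecbead
  Read 'e': push. Stack: ebecbeade
  Read 'b': push. Stack: ebecbeadeb
Final stack: "ebecbeadeb" (length 10)

10


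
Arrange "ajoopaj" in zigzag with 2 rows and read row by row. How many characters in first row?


Zigzag "ajoopaj" into 2 rows:
Placing characters:
  'a' => row 0
  'j' => row 1
  'o' => row 0
  'o' => row 1
  'p' => row 0
  'a' => row 1
  'j' => row 0
Rows:
  Row 0: "aopj"
  Row 1: "joa"
First row length: 4

4


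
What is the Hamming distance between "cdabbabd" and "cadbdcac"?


Comparing "cdabbabd" and "cadbdcac" position by position:
  Position 0: 'c' vs 'c' => same
  Position 1: 'd' vs 'a' => differ
  Position 2: 'a' vs 'd' => differ
  Position 3: 'b' vs 'b' => same
  Position 4: 'b' vs 'd' => differ
  Position 5: 'a' vs 'c' => differ
  Position 6: 'b' vs 'a' => differ
  Position 7: 'd' vs 'c' => differ
Total differences (Hamming distance): 6

6


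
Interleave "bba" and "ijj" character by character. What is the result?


Interleaving "bba" and "ijj":
  Position 0: 'b' from first, 'i' from second => "bi"
  Position 1: 'b' from first, 'j' from second => "bj"
  Position 2: 'a' from first, 'j' from second => "aj"
Result: bibjaj

bibjaj


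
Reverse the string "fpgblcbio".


Input: fpgblcbio
Reading characters right to left:
  Position 8: 'o'
  Position 7: 'i'
  Position 6: 'b'
  Position 5: 'c'
  Position 4: 'l'
  Position 3: 'b'
  Position 2: 'g'
  Position 1: 'p'
  Position 0: 'f'
Reversed: oibclbgpf

oibclbgpf


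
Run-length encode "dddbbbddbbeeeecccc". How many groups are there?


Input: dddbbbddbbeeeecccc
Scanning for consecutive runs:
  Group 1: 'd' x 3 (positions 0-2)
  Group 2: 'b' x 3 (positions 3-5)
  Group 3: 'd' x 2 (positions 6-7)
  Group 4: 'b' x 2 (positions 8-9)
  Group 5: 'e' x 4 (positions 10-13)
  Group 6: 'c' x 4 (positions 14-17)
Total groups: 6

6


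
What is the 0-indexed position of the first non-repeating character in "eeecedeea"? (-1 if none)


Input: eeecedeea
Character frequencies:
  'a': 1
  'c': 1
  'd': 1
  'e': 6
Scanning left to right for freq == 1:
  Position 0 ('e'): freq=6, skip
  Position 1 ('e'): freq=6, skip
  Position 2 ('e'): freq=6, skip
  Position 3 ('c'): unique! => answer = 3

3


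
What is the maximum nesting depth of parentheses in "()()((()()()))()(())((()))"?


Input: "()()((()()()))()(())((()))"
Tracking depth:
  Position 0 '(': depth becomes 1
  Position 1 ')': depth becomes 0
  Position 2 '(': depth becomes 1
  Position 3 ')': depth becomes 0
  Position 4 '(': depth becomes 1
  Position 5 '(': depth becomes 2
  Position 6 '(': depth becomes 3
  Position 7 ')': depth becomes 2
  Position 8 '(': depth becomes 3
  Position 9 ')': depth becomes 2
  Position 10 '(': depth becomes 3
  Position 11 ')': depth becomes 2
  Position 12 ')': depth becomes 1
  Position 13 ')': depth becomes 0
  Position 14 '(': depth becomes 1
  Position 15 ')': depth becomes 0
  Position 16 '(': depth becomes 1
  Position 17 '(': depth becomes 2
  Position 18 ')': depth becomes 1
  Position 19 ')': depth becomes 0
  Position 20 '(': depth becomes 1
  Position 21 '(': depth becomes 2
  Position 22 '(': depth becomes 3
  Position 23 ')': depth becomes 2
  Position 24 ')': depth becomes 1
  Position 25 ')': depth becomes 0
Maximum depth reached: 3

3


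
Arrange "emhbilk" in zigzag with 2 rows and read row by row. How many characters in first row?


Zigzag "emhbilk" into 2 rows:
Placing characters:
  'e' => row 0
  'm' => row 1
  'h' => row 0
  'b' => row 1
  'i' => row 0
  'l' => row 1
  'k' => row 0
Rows:
  Row 0: "ehik"
  Row 1: "mbl"
First row length: 4

4


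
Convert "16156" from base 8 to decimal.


Input: "16156" in base 8
Positional expansion:
  Digit '1' (value 1) x 8^4 = 4096
  Digit '6' (value 6) x 8^3 = 3072
  Digit '1' (value 1) x 8^2 = 64
  Digit '5' (value 5) x 8^1 = 40
  Digit '6' (value 6) x 8^0 = 6
Sum = 7278

7278


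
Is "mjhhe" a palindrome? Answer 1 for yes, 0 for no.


Input: mjhhe
Reversed: ehhjm
  Compare pos 0 ('m') with pos 4 ('e'): MISMATCH
  Compare pos 1 ('j') with pos 3 ('h'): MISMATCH
Result: not a palindrome

0


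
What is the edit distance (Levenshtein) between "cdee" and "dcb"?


Computing edit distance: "cdee" -> "dcb"
DP table:
           d    c    b
      0    1    2    3
  c   1    1    1    2
  d   2    1    2    2
  e   3    2    2    3
  e   4    3    3    3
Edit distance = dp[4][3] = 3

3


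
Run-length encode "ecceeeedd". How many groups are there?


Input: ecceeeedd
Scanning for consecutive runs:
  Group 1: 'e' x 1 (positions 0-0)
  Group 2: 'c' x 2 (positions 1-2)
  Group 3: 'e' x 4 (positions 3-6)
  Group 4: 'd' x 2 (positions 7-8)
Total groups: 4

4


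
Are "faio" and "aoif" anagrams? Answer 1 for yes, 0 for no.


Strings: "faio", "aoif"
Sorted first:  afio
Sorted second: afio
Sorted forms match => anagrams

1


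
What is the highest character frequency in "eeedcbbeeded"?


Input: eeedcbbeeded
Character counts:
  'b': 2
  'c': 1
  'd': 3
  'e': 6
Maximum frequency: 6

6


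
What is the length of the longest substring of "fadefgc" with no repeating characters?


Input: "fadefgc"
Sliding window (track last position of each char):
  Position 0 ('f'): window [0,0] length 1 -- new best
  Position 1 ('a'): window [0,1] length 2 -- new best
  Position 2 ('d'): window [0,2] length 3 -- new best
  Position 3 ('e'): window [0,3] length 4 -- new best
  Position 4 ('f'): repeat (last at 0), move window start to 1
  Position 4 ('f'): window [1,4] length 4
  Position 5 ('g'): window [1,5] length 5 -- new best
  Position 6 ('c'): window [1,6] length 6 -- new best
Longest substring with no repeats: "adefgc" with length 6

6


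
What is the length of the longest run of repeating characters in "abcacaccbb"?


Input: "abcacaccbb"
Scanning for longest run:
  Position 1 ('b'): new char, reset run to 1
  Position 2 ('c'): new char, reset run to 1
  Position 3 ('a'): new char, reset run to 1
  Position 4 ('c'): new char, reset run to 1
  Position 5 ('a'): new char, reset run to 1
  Position 6 ('c'): new char, reset run to 1
  Position 7 ('c'): continues run of 'c', length=2
  Position 8 ('b'): new char, reset run to 1
  Position 9 ('b'): continues run of 'b', length=2
Longest run: 'c' with length 2

2


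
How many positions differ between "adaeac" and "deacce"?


Comparing "adaeac" and "deacce" position by position:
  Position 0: 'a' vs 'd' => DIFFER
  Position 1: 'd' vs 'e' => DIFFER
  Position 2: 'a' vs 'a' => same
  Position 3: 'e' vs 'c' => DIFFER
  Position 4: 'a' vs 'c' => DIFFER
  Position 5: 'c' vs 'e' => DIFFER
Positions that differ: 5

5


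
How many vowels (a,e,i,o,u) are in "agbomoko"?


Input: agbomoko
Checking each character:
  'a' at position 0: vowel (running total: 1)
  'g' at position 1: consonant
  'b' at position 2: consonant
  'o' at position 3: vowel (running total: 2)
  'm' at position 4: consonant
  'o' at position 5: vowel (running total: 3)
  'k' at position 6: consonant
  'o' at position 7: vowel (running total: 4)
Total vowels: 4

4


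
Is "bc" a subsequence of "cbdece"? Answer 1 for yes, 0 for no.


Check if "bc" is a subsequence of "cbdece"
Greedy scan:
  Position 0 ('c'): no match needed
  Position 1 ('b'): matches sub[0] = 'b'
  Position 2 ('d'): no match needed
  Position 3 ('e'): no match needed
  Position 4 ('c'): matches sub[1] = 'c'
  Position 5 ('e'): no match needed
All 2 characters matched => is a subsequence

1


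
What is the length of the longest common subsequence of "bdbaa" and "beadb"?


LCS of "bdbaa" and "beadb"
DP table:
           b    e    a    d    b
      0    0    0    0    0    0
  b   0    1    1    1    1    1
  d   0    1    1    1    2    2
  b   0    1    1    1    2    3
  a   0    1    1    2    2    3
  a   0    1    1    2    2    3
LCS length = dp[5][5] = 3

3


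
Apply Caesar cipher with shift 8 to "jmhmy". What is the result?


Caesar cipher: shift "jmhmy" by 8
  'j' (pos 9) + 8 = pos 17 = 'r'
  'm' (pos 12) + 8 = pos 20 = 'u'
  'h' (pos 7) + 8 = pos 15 = 'p'
  'm' (pos 12) + 8 = pos 20 = 'u'
  'y' (pos 24) + 8 = pos 6 = 'g'
Result: rupug

rupug


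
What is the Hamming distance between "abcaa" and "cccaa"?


Comparing "abcaa" and "cccaa" position by position:
  Position 0: 'a' vs 'c' => differ
  Position 1: 'b' vs 'c' => differ
  Position 2: 'c' vs 'c' => same
  Position 3: 'a' vs 'a' => same
  Position 4: 'a' vs 'a' => same
Total differences (Hamming distance): 2

2


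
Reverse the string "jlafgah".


Input: jlafgah
Reading characters right to left:
  Position 6: 'h'
  Position 5: 'a'
  Position 4: 'g'
  Position 3: 'f'
  Position 2: 'a'
  Position 1: 'l'
  Position 0: 'j'
Reversed: hagfalj

hagfalj


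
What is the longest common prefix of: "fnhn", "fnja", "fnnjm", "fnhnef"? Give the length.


Words: fnhn, fnja, fnnjm, fnhnef
  Position 0: all 'f' => match
  Position 1: all 'n' => match
  Position 2: ('h', 'j', 'n', 'h') => mismatch, stop
LCP = "fn" (length 2)

2


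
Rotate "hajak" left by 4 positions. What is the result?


Input: "hajak", rotate left by 4
First 4 characters: "haja"
Remaining characters: "k"
Concatenate remaining + first: "k" + "haja" = "khaja"

khaja


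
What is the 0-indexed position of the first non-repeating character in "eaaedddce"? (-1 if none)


Input: eaaedddce
Character frequencies:
  'a': 2
  'c': 1
  'd': 3
  'e': 3
Scanning left to right for freq == 1:
  Position 0 ('e'): freq=3, skip
  Position 1 ('a'): freq=2, skip
  Position 2 ('a'): freq=2, skip
  Position 3 ('e'): freq=3, skip
  Position 4 ('d'): freq=3, skip
  Position 5 ('d'): freq=3, skip
  Position 6 ('d'): freq=3, skip
  Position 7 ('c'): unique! => answer = 7

7


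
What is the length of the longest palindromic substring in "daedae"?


Input: "daedae"
Checking substrings for palindromes:
  No multi-char palindromic substrings found
Longest palindromic substring: "d" with length 1

1


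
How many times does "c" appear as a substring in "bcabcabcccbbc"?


Searching for "c" in "bcabcabcccbbc"
Scanning each position:
  Position 0: "b" => no
  Position 1: "c" => MATCH
  Position 2: "a" => no
  Position 3: "b" => no
  Position 4: "c" => MATCH
  Position 5: "a" => no
  Position 6: "b" => no
  Position 7: "c" => MATCH
  Position 8: "c" => MATCH
  Position 9: "c" => MATCH
  Position 10: "b" => no
  Position 11: "b" => no
  Position 12: "c" => MATCH
Total occurrences: 6

6


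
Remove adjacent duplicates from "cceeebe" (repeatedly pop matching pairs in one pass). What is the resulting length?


Input: cceeebe
Stack-based adjacent duplicate removal:
  Read 'c': push. Stack: c
  Read 'c': matches stack top 'c' => pop. Stack: (empty)
  Read 'e': push. Stack: e
  Read 'e': matches stack top 'e' => pop. Stack: (empty)
  Read 'e': push. Stack: e
  Read 'b': push. Stack: eb
  Read 'e': push. Stack: ebe
Final stack: "ebe" (length 3)

3


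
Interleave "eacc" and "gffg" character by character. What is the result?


Interleaving "eacc" and "gffg":
  Position 0: 'e' from first, 'g' from second => "eg"
  Position 1: 'a' from first, 'f' from second => "af"
  Position 2: 'c' from first, 'f' from second => "cf"
  Position 3: 'c' from first, 'g' from second => "cg"
Result: egafcfcg

egafcfcg


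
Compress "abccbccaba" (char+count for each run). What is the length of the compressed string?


Input: abccbccaba
Runs:
  'a' x 1 => "a1"
  'b' x 1 => "b1"
  'c' x 2 => "c2"
  'b' x 1 => "b1"
  'c' x 2 => "c2"
  'a' x 1 => "a1"
  'b' x 1 => "b1"
  'a' x 1 => "a1"
Compressed: "a1b1c2b1c2a1b1a1"
Compressed length: 16

16


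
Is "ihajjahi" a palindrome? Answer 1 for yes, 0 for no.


Input: ihajjahi
Reversed: ihajjahi
  Compare pos 0 ('i') with pos 7 ('i'): match
  Compare pos 1 ('h') with pos 6 ('h'): match
  Compare pos 2 ('a') with pos 5 ('a'): match
  Compare pos 3 ('j') with pos 4 ('j'): match
Result: palindrome

1


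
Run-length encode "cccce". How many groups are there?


Input: cccce
Scanning for consecutive runs:
  Group 1: 'c' x 4 (positions 0-3)
  Group 2: 'e' x 1 (positions 4-4)
Total groups: 2

2


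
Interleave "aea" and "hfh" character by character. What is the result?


Interleaving "aea" and "hfh":
  Position 0: 'a' from first, 'h' from second => "ah"
  Position 1: 'e' from first, 'f' from second => "ef"
  Position 2: 'a' from first, 'h' from second => "ah"
Result: ahefah

ahefah


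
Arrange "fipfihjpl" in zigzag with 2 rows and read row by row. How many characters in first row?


Zigzag "fipfihjpl" into 2 rows:
Placing characters:
  'f' => row 0
  'i' => row 1
  'p' => row 0
  'f' => row 1
  'i' => row 0
  'h' => row 1
  'j' => row 0
  'p' => row 1
  'l' => row 0
Rows:
  Row 0: "fpijl"
  Row 1: "ifhp"
First row length: 5

5


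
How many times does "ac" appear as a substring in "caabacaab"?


Searching for "ac" in "caabacaab"
Scanning each position:
  Position 0: "ca" => no
  Position 1: "aa" => no
  Position 2: "ab" => no
  Position 3: "ba" => no
  Position 4: "ac" => MATCH
  Position 5: "ca" => no
  Position 6: "aa" => no
  Position 7: "ab" => no
Total occurrences: 1

1


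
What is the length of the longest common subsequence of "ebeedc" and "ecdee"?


LCS of "ebeedc" and "ecdee"
DP table:
           e    c    d    e    e
      0    0    0    0    0    0
  e   0    1    1    1    1    1
  b   0    1    1    1    1    1
  e   0    1    1    1    2    2
  e   0    1    1    1    2    3
  d   0    1    1    2    2    3
  c   0    1    2    2    2    3
LCS length = dp[6][5] = 3

3


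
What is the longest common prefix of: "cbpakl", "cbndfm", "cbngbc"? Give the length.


Words: cbpakl, cbndfm, cbngbc
  Position 0: all 'c' => match
  Position 1: all 'b' => match
  Position 2: ('p', 'n', 'n') => mismatch, stop
LCP = "cb" (length 2)

2


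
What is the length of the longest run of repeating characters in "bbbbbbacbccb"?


Input: "bbbbbbacbccb"
Scanning for longest run:
  Position 1 ('b'): continues run of 'b', length=2
  Position 2 ('b'): continues run of 'b', length=3
  Position 3 ('b'): continues run of 'b', length=4
  Position 4 ('b'): continues run of 'b', length=5
  Position 5 ('b'): continues run of 'b', length=6
  Position 6 ('a'): new char, reset run to 1
  Position 7 ('c'): new char, reset run to 1
  Position 8 ('b'): new char, reset run to 1
  Position 9 ('c'): new char, reset run to 1
  Position 10 ('c'): continues run of 'c', length=2
  Position 11 ('b'): new char, reset run to 1
Longest run: 'b' with length 6

6


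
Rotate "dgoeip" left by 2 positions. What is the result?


Input: "dgoeip", rotate left by 2
First 2 characters: "dg"
Remaining characters: "oeip"
Concatenate remaining + first: "oeip" + "dg" = "oeipdg"

oeipdg


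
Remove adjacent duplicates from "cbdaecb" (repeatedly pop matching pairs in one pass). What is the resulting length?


Input: cbdaecb
Stack-based adjacent duplicate removal:
  Read 'c': push. Stack: c
  Read 'b': push. Stack: cb
  Read 'd': push. Stack: cbd
  Read 'a': push. Stack: cbda
  Read 'e': push. Stack: cbdae
  Read 'c': push. Stack: cbdaec
  Read 'b': push. Stack: cbdaecb
Final stack: "cbdaecb" (length 7)

7


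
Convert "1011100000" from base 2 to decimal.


Input: "1011100000" in base 2
Positional expansion:
  Digit '1' (value 1) x 2^9 = 512
  Digit '0' (value 0) x 2^8 = 0
  Digit '1' (value 1) x 2^7 = 128
  Digit '1' (value 1) x 2^6 = 64
  Digit '1' (value 1) x 2^5 = 32
  Digit '0' (value 0) x 2^4 = 0
  Digit '0' (value 0) x 2^3 = 0
  Digit '0' (value 0) x 2^2 = 0
  Digit '0' (value 0) x 2^1 = 0
  Digit '0' (value 0) x 2^0 = 0
Sum = 736

736


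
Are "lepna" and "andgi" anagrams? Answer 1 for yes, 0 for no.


Strings: "lepna", "andgi"
Sorted first:  aelnp
Sorted second: adgin
Differ at position 1: 'e' vs 'd' => not anagrams

0


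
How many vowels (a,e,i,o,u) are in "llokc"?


Input: llokc
Checking each character:
  'l' at position 0: consonant
  'l' at position 1: consonant
  'o' at position 2: vowel (running total: 1)
  'k' at position 3: consonant
  'c' at position 4: consonant
Total vowels: 1

1


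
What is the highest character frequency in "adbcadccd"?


Input: adbcadccd
Character counts:
  'a': 2
  'b': 1
  'c': 3
  'd': 3
Maximum frequency: 3

3


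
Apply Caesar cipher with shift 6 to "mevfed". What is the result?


Caesar cipher: shift "mevfed" by 6
  'm' (pos 12) + 6 = pos 18 = 's'
  'e' (pos 4) + 6 = pos 10 = 'k'
  'v' (pos 21) + 6 = pos 1 = 'b'
  'f' (pos 5) + 6 = pos 11 = 'l'
  'e' (pos 4) + 6 = pos 10 = 'k'
  'd' (pos 3) + 6 = pos 9 = 'j'
Result: skblkj

skblkj


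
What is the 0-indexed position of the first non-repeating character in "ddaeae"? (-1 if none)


Input: ddaeae
Character frequencies:
  'a': 2
  'd': 2
  'e': 2
Scanning left to right for freq == 1:
  Position 0 ('d'): freq=2, skip
  Position 1 ('d'): freq=2, skip
  Position 2 ('a'): freq=2, skip
  Position 3 ('e'): freq=2, skip
  Position 4 ('a'): freq=2, skip
  Position 5 ('e'): freq=2, skip
  No unique character found => answer = -1

-1


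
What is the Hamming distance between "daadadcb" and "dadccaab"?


Comparing "daadadcb" and "dadccaab" position by position:
  Position 0: 'd' vs 'd' => same
  Position 1: 'a' vs 'a' => same
  Position 2: 'a' vs 'd' => differ
  Position 3: 'd' vs 'c' => differ
  Position 4: 'a' vs 'c' => differ
  Position 5: 'd' vs 'a' => differ
  Position 6: 'c' vs 'a' => differ
  Position 7: 'b' vs 'b' => same
Total differences (Hamming distance): 5

5


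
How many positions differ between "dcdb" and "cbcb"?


Comparing "dcdb" and "cbcb" position by position:
  Position 0: 'd' vs 'c' => DIFFER
  Position 1: 'c' vs 'b' => DIFFER
  Position 2: 'd' vs 'c' => DIFFER
  Position 3: 'b' vs 'b' => same
Positions that differ: 3

3


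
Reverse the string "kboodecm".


Input: kboodecm
Reading characters right to left:
  Position 7: 'm'
  Position 6: 'c'
  Position 5: 'e'
  Position 4: 'd'
  Position 3: 'o'
  Position 2: 'o'
  Position 1: 'b'
  Position 0: 'k'
Reversed: mcedoobk

mcedoobk


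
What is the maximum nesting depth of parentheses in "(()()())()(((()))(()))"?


Input: "(()()())()(((()))(()))"
Tracking depth:
  Position 0 '(': depth becomes 1
  Position 1 '(': depth becomes 2
  Position 2 ')': depth becomes 1
  Position 3 '(': depth becomes 2
  Position 4 ')': depth becomes 1
  Position 5 '(': depth becomes 2
  Position 6 ')': depth becomes 1
  Position 7 ')': depth becomes 0
  Position 8 '(': depth becomes 1
  Position 9 ')': depth becomes 0
  Position 10 '(': depth becomes 1
  Position 11 '(': depth becomes 2
  Position 12 '(': depth becomes 3
  Position 13 '(': depth becomes 4
  Position 14 ')': depth becomes 3
  Position 15 ')': depth becomes 2
  Position 16 ')': depth becomes 1
  Position 17 '(': depth becomes 2
  Position 18 '(': depth becomes 3
  Position 19 ')': depth becomes 2
  Position 20 ')': depth becomes 1
  Position 21 ')': depth becomes 0
Maximum depth reached: 4

4


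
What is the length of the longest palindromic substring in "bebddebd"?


Input: "bebddebd"
Checking substrings for palindromes:
  [0:3] "beb" (len 3) => palindrome
  [3:5] "dd" (len 2) => palindrome
Longest palindromic substring: "beb" with length 3

3


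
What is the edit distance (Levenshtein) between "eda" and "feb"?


Computing edit distance: "eda" -> "feb"
DP table:
           f    e    b
      0    1    2    3
  e   1    1    1    2
  d   2    2    2    2
  a   3    3    3    3
Edit distance = dp[3][3] = 3

3


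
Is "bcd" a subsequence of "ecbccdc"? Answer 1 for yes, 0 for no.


Check if "bcd" is a subsequence of "ecbccdc"
Greedy scan:
  Position 0 ('e'): no match needed
  Position 1 ('c'): no match needed
  Position 2 ('b'): matches sub[0] = 'b'
  Position 3 ('c'): matches sub[1] = 'c'
  Position 4 ('c'): no match needed
  Position 5 ('d'): matches sub[2] = 'd'
  Position 6 ('c'): no match needed
All 3 characters matched => is a subsequence

1


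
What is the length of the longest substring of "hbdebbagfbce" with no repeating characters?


Input: "hbdebbagfbce"
Sliding window (track last position of each char):
  Position 0 ('h'): window [0,0] length 1 -- new best
  Position 1 ('b'): window [0,1] length 2 -- new best
  Position 2 ('d'): window [0,2] length 3 -- new best
  Position 3 ('e'): window [0,3] length 4 -- new best
  Position 4 ('b'): repeat (last at 1), move window start to 2
  Position 4 ('b'): window [2,4] length 3
  Position 5 ('b'): repeat (last at 4), move window start to 5
  Position 5 ('b'): window [5,5] length 1
  Position 6 ('a'): window [5,6] length 2
  Position 7 ('g'): window [5,7] length 3
  Position 8 ('f'): window [5,8] length 4
  Position 9 ('b'): repeat (last at 5), move window start to 6
  Position 9 ('b'): window [6,9] length 4
  Position 10 ('c'): window [6,10] length 5 -- new best
  Position 11 ('e'): window [6,11] length 6 -- new best
Longest substring with no repeats: "agfbce" with length 6

6


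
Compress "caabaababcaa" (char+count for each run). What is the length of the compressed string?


Input: caabaababcaa
Runs:
  'c' x 1 => "c1"
  'a' x 2 => "a2"
  'b' x 1 => "b1"
  'a' x 2 => "a2"
  'b' x 1 => "b1"
  'a' x 1 => "a1"
  'b' x 1 => "b1"
  'c' x 1 => "c1"
  'a' x 2 => "a2"
Compressed: "c1a2b1a2b1a1b1c1a2"
Compressed length: 18

18


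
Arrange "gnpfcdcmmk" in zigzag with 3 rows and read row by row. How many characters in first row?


Zigzag "gnpfcdcmmk" into 3 rows:
Placing characters:
  'g' => row 0
  'n' => row 1
  'p' => row 2
  'f' => row 1
  'c' => row 0
  'd' => row 1
  'c' => row 2
  'm' => row 1
  'm' => row 0
  'k' => row 1
Rows:
  Row 0: "gcm"
  Row 1: "nfdmk"
  Row 2: "pc"
First row length: 3

3


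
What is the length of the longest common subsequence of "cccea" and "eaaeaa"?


LCS of "cccea" and "eaaeaa"
DP table:
           e    a    a    e    a    a
      0    0    0    0    0    0    0
  c   0    0    0    0    0    0    0
  c   0    0    0    0    0    0    0
  c   0    0    0    0    0    0    0
  e   0    1    1    1    1    1    1
  a   0    1    2    2    2    2    2
LCS length = dp[5][6] = 2

2


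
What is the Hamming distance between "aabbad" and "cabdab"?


Comparing "aabbad" and "cabdab" position by position:
  Position 0: 'a' vs 'c' => differ
  Position 1: 'a' vs 'a' => same
  Position 2: 'b' vs 'b' => same
  Position 3: 'b' vs 'd' => differ
  Position 4: 'a' vs 'a' => same
  Position 5: 'd' vs 'b' => differ
Total differences (Hamming distance): 3

3


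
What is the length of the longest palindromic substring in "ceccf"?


Input: "ceccf"
Checking substrings for palindromes:
  [0:3] "cec" (len 3) => palindrome
  [2:4] "cc" (len 2) => palindrome
Longest palindromic substring: "cec" with length 3

3


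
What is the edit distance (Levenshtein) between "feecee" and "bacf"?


Computing edit distance: "feecee" -> "bacf"
DP table:
           b    a    c    f
      0    1    2    3    4
  f   1    1    2    3    3
  e   2    2    2    3    4
  e   3    3    3    3    4
  c   4    4    4    3    4
  e   5    5    5    4    4
  e   6    6    6    5    5
Edit distance = dp[6][4] = 5

5


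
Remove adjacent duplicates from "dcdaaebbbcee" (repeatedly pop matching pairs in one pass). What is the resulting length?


Input: dcdaaebbbcee
Stack-based adjacent duplicate removal:
  Read 'd': push. Stack: d
  Read 'c': push. Stack: dc
  Read 'd': push. Stack: dcd
  Read 'a': push. Stack: dcda
  Read 'a': matches stack top 'a' => pop. Stack: dcd
  Read 'e': push. Stack: dcde
  Read 'b': push. Stack: dcdeb
  Read 'b': matches stack top 'b' => pop. Stack: dcde
  Read 'b': push. Stack: dcdeb
  Read 'c': push. Stack: dcdebc
  Read 'e': push. Stack: dcdebce
  Read 'e': matches stack top 'e' => pop. Stack: dcdebc
Final stack: "dcdebc" (length 6)

6


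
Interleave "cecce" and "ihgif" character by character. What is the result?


Interleaving "cecce" and "ihgif":
  Position 0: 'c' from first, 'i' from second => "ci"
  Position 1: 'e' from first, 'h' from second => "eh"
  Position 2: 'c' from first, 'g' from second => "cg"
  Position 3: 'c' from first, 'i' from second => "ci"
  Position 4: 'e' from first, 'f' from second => "ef"
Result: ciehcgcief

ciehcgcief


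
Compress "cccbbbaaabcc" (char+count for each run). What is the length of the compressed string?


Input: cccbbbaaabcc
Runs:
  'c' x 3 => "c3"
  'b' x 3 => "b3"
  'a' x 3 => "a3"
  'b' x 1 => "b1"
  'c' x 2 => "c2"
Compressed: "c3b3a3b1c2"
Compressed length: 10

10


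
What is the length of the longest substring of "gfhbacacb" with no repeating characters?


Input: "gfhbacacb"
Sliding window (track last position of each char):
  Position 0 ('g'): window [0,0] length 1 -- new best
  Position 1 ('f'): window [0,1] length 2 -- new best
  Position 2 ('h'): window [0,2] length 3 -- new best
  Position 3 ('b'): window [0,3] length 4 -- new best
  Position 4 ('a'): window [0,4] length 5 -- new best
  Position 5 ('c'): window [0,5] length 6 -- new best
  Position 6 ('a'): repeat (last at 4), move window start to 5
  Position 6 ('a'): window [5,6] length 2
  Position 7 ('c'): repeat (last at 5), move window start to 6
  Position 7 ('c'): window [6,7] length 2
  Position 8 ('b'): window [6,8] length 3
Longest substring with no repeats: "gfhbac" with length 6

6


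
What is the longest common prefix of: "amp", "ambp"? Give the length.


Words: amp, ambp
  Position 0: all 'a' => match
  Position 1: all 'm' => match
  Position 2: ('p', 'b') => mismatch, stop
LCP = "am" (length 2)

2


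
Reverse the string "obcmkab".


Input: obcmkab
Reading characters right to left:
  Position 6: 'b'
  Position 5: 'a'
  Position 4: 'k'
  Position 3: 'm'
  Position 2: 'c'
  Position 1: 'b'
  Position 0: 'o'
Reversed: bakmcbo

bakmcbo


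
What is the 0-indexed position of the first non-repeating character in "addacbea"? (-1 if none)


Input: addacbea
Character frequencies:
  'a': 3
  'b': 1
  'c': 1
  'd': 2
  'e': 1
Scanning left to right for freq == 1:
  Position 0 ('a'): freq=3, skip
  Position 1 ('d'): freq=2, skip
  Position 2 ('d'): freq=2, skip
  Position 3 ('a'): freq=3, skip
  Position 4 ('c'): unique! => answer = 4

4


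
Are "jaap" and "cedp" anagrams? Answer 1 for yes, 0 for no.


Strings: "jaap", "cedp"
Sorted first:  aajp
Sorted second: cdep
Differ at position 0: 'a' vs 'c' => not anagrams

0


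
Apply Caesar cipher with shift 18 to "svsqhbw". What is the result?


Caesar cipher: shift "svsqhbw" by 18
  's' (pos 18) + 18 = pos 10 = 'k'
  'v' (pos 21) + 18 = pos 13 = 'n'
  's' (pos 18) + 18 = pos 10 = 'k'
  'q' (pos 16) + 18 = pos 8 = 'i'
  'h' (pos 7) + 18 = pos 25 = 'z'
  'b' (pos 1) + 18 = pos 19 = 't'
  'w' (pos 22) + 18 = pos 14 = 'o'
Result: knkizto

knkizto


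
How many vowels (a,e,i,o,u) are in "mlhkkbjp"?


Input: mlhkkbjp
Checking each character:
  'm' at position 0: consonant
  'l' at position 1: consonant
  'h' at position 2: consonant
  'k' at position 3: consonant
  'k' at position 4: consonant
  'b' at position 5: consonant
  'j' at position 6: consonant
  'p' at position 7: consonant
Total vowels: 0

0


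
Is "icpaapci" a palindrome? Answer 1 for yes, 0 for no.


Input: icpaapci
Reversed: icpaapci
  Compare pos 0 ('i') with pos 7 ('i'): match
  Compare pos 1 ('c') with pos 6 ('c'): match
  Compare pos 2 ('p') with pos 5 ('p'): match
  Compare pos 3 ('a') with pos 4 ('a'): match
Result: palindrome

1


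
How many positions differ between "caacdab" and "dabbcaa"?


Comparing "caacdab" and "dabbcaa" position by position:
  Position 0: 'c' vs 'd' => DIFFER
  Position 1: 'a' vs 'a' => same
  Position 2: 'a' vs 'b' => DIFFER
  Position 3: 'c' vs 'b' => DIFFER
  Position 4: 'd' vs 'c' => DIFFER
  Position 5: 'a' vs 'a' => same
  Position 6: 'b' vs 'a' => DIFFER
Positions that differ: 5

5


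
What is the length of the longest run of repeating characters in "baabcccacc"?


Input: "baabcccacc"
Scanning for longest run:
  Position 1 ('a'): new char, reset run to 1
  Position 2 ('a'): continues run of 'a', length=2
  Position 3 ('b'): new char, reset run to 1
  Position 4 ('c'): new char, reset run to 1
  Position 5 ('c'): continues run of 'c', length=2
  Position 6 ('c'): continues run of 'c', length=3
  Position 7 ('a'): new char, reset run to 1
  Position 8 ('c'): new char, reset run to 1
  Position 9 ('c'): continues run of 'c', length=2
Longest run: 'c' with length 3

3


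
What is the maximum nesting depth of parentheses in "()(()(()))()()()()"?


Input: "()(()(()))()()()()"
Tracking depth:
  Position 0 '(': depth becomes 1
  Position 1 ')': depth becomes 0
  Position 2 '(': depth becomes 1
  Position 3 '(': depth becomes 2
  Position 4 ')': depth becomes 1
  Position 5 '(': depth becomes 2
  Position 6 '(': depth becomes 3
  Position 7 ')': depth becomes 2
  Position 8 ')': depth becomes 1
  Position 9 ')': depth becomes 0
  Position 10 '(': depth becomes 1
  Position 11 ')': depth becomes 0
  Position 12 '(': depth becomes 1
  Position 13 ')': depth becomes 0
  Position 14 '(': depth becomes 1
  Position 15 ')': depth becomes 0
  Position 16 '(': depth becomes 1
  Position 17 ')': depth becomes 0
Maximum depth reached: 3

3


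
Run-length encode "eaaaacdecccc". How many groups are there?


Input: eaaaacdecccc
Scanning for consecutive runs:
  Group 1: 'e' x 1 (positions 0-0)
  Group 2: 'a' x 4 (positions 1-4)
  Group 3: 'c' x 1 (positions 5-5)
  Group 4: 'd' x 1 (positions 6-6)
  Group 5: 'e' x 1 (positions 7-7)
  Group 6: 'c' x 4 (positions 8-11)
Total groups: 6

6


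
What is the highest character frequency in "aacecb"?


Input: aacecb
Character counts:
  'a': 2
  'b': 1
  'c': 2
  'e': 1
Maximum frequency: 2

2


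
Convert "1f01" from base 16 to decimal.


Input: "1f01" in base 16
Positional expansion:
  Digit '1' (value 1) x 16^3 = 4096
  Digit 'f' (value 15) x 16^2 = 3840
  Digit '0' (value 0) x 16^1 = 0
  Digit '1' (value 1) x 16^0 = 1
Sum = 7937

7937


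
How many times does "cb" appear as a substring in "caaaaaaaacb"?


Searching for "cb" in "caaaaaaaacb"
Scanning each position:
  Position 0: "ca" => no
  Position 1: "aa" => no
  Position 2: "aa" => no
  Position 3: "aa" => no
  Position 4: "aa" => no
  Position 5: "aa" => no
  Position 6: "aa" => no
  Position 7: "aa" => no
  Position 8: "ac" => no
  Position 9: "cb" => MATCH
Total occurrences: 1

1


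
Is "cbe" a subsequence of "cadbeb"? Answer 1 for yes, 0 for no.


Check if "cbe" is a subsequence of "cadbeb"
Greedy scan:
  Position 0 ('c'): matches sub[0] = 'c'
  Position 1 ('a'): no match needed
  Position 2 ('d'): no match needed
  Position 3 ('b'): matches sub[1] = 'b'
  Position 4 ('e'): matches sub[2] = 'e'
  Position 5 ('b'): no match needed
All 3 characters matched => is a subsequence

1


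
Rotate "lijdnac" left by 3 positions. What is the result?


Input: "lijdnac", rotate left by 3
First 3 characters: "lij"
Remaining characters: "dnac"
Concatenate remaining + first: "dnac" + "lij" = "dnaclij"

dnaclij


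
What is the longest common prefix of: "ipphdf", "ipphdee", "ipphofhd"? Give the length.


Words: ipphdf, ipphdee, ipphofhd
  Position 0: all 'i' => match
  Position 1: all 'p' => match
  Position 2: all 'p' => match
  Position 3: all 'h' => match
  Position 4: ('d', 'd', 'o') => mismatch, stop
LCP = "ipph" (length 4)

4


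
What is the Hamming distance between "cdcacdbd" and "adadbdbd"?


Comparing "cdcacdbd" and "adadbdbd" position by position:
  Position 0: 'c' vs 'a' => differ
  Position 1: 'd' vs 'd' => same
  Position 2: 'c' vs 'a' => differ
  Position 3: 'a' vs 'd' => differ
  Position 4: 'c' vs 'b' => differ
  Position 5: 'd' vs 'd' => same
  Position 6: 'b' vs 'b' => same
  Position 7: 'd' vs 'd' => same
Total differences (Hamming distance): 4

4


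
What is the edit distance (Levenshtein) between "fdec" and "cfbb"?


Computing edit distance: "fdec" -> "cfbb"
DP table:
           c    f    b    b
      0    1    2    3    4
  f   1    1    1    2    3
  d   2    2    2    2    3
  e   3    3    3    3    3
  c   4    3    4    4    4
Edit distance = dp[4][4] = 4

4


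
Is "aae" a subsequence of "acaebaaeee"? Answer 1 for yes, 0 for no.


Check if "aae" is a subsequence of "acaebaaeee"
Greedy scan:
  Position 0 ('a'): matches sub[0] = 'a'
  Position 1 ('c'): no match needed
  Position 2 ('a'): matches sub[1] = 'a'
  Position 3 ('e'): matches sub[2] = 'e'
  Position 4 ('b'): no match needed
  Position 5 ('a'): no match needed
  Position 6 ('a'): no match needed
  Position 7 ('e'): no match needed
  Position 8 ('e'): no match needed
  Position 9 ('e'): no match needed
All 3 characters matched => is a subsequence

1


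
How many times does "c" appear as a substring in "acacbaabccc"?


Searching for "c" in "acacbaabccc"
Scanning each position:
  Position 0: "a" => no
  Position 1: "c" => MATCH
  Position 2: "a" => no
  Position 3: "c" => MATCH
  Position 4: "b" => no
  Position 5: "a" => no
  Position 6: "a" => no
  Position 7: "b" => no
  Position 8: "c" => MATCH
  Position 9: "c" => MATCH
  Position 10: "c" => MATCH
Total occurrences: 5

5


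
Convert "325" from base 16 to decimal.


Input: "325" in base 16
Positional expansion:
  Digit '3' (value 3) x 16^2 = 768
  Digit '2' (value 2) x 16^1 = 32
  Digit '5' (value 5) x 16^0 = 5
Sum = 805

805


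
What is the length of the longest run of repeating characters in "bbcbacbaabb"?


Input: "bbcbacbaabb"
Scanning for longest run:
  Position 1 ('b'): continues run of 'b', length=2
  Position 2 ('c'): new char, reset run to 1
  Position 3 ('b'): new char, reset run to 1
  Position 4 ('a'): new char, reset run to 1
  Position 5 ('c'): new char, reset run to 1
  Position 6 ('b'): new char, reset run to 1
  Position 7 ('a'): new char, reset run to 1
  Position 8 ('a'): continues run of 'a', length=2
  Position 9 ('b'): new char, reset run to 1
  Position 10 ('b'): continues run of 'b', length=2
Longest run: 'b' with length 2

2


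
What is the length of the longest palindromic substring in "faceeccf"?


Input: "faceeccf"
Checking substrings for palindromes:
  [2:6] "ceec" (len 4) => palindrome
  [3:5] "ee" (len 2) => palindrome
  [5:7] "cc" (len 2) => palindrome
Longest palindromic substring: "ceec" with length 4

4


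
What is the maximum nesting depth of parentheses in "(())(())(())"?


Input: "(())(())(())"
Tracking depth:
  Position 0 '(': depth becomes 1
  Position 1 '(': depth becomes 2
  Position 2 ')': depth becomes 1
  Position 3 ')': depth becomes 0
  Position 4 '(': depth becomes 1
  Position 5 '(': depth becomes 2
  Position 6 ')': depth becomes 1
  Position 7 ')': depth becomes 0
  Position 8 '(': depth becomes 1
  Position 9 '(': depth becomes 2
  Position 10 ')': depth becomes 1
  Position 11 ')': depth becomes 0
Maximum depth reached: 2

2


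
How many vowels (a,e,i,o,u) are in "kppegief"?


Input: kppegief
Checking each character:
  'k' at position 0: consonant
  'p' at position 1: consonant
  'p' at position 2: consonant
  'e' at position 3: vowel (running total: 1)
  'g' at position 4: consonant
  'i' at position 5: vowel (running total: 2)
  'e' at position 6: vowel (running total: 3)
  'f' at position 7: consonant
Total vowels: 3

3


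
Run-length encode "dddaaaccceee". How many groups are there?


Input: dddaaaccceee
Scanning for consecutive runs:
  Group 1: 'd' x 3 (positions 0-2)
  Group 2: 'a' x 3 (positions 3-5)
  Group 3: 'c' x 3 (positions 6-8)
  Group 4: 'e' x 3 (positions 9-11)
Total groups: 4

4


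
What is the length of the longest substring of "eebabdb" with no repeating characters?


Input: "eebabdb"
Sliding window (track last position of each char):
  Position 0 ('e'): window [0,0] length 1 -- new best
  Position 1 ('e'): repeat (last at 0), move window start to 1
  Position 1 ('e'): window [1,1] length 1
  Position 2 ('b'): window [1,2] length 2 -- new best
  Position 3 ('a'): window [1,3] length 3 -- new best
  Position 4 ('b'): repeat (last at 2), move window start to 3
  Position 4 ('b'): window [3,4] length 2
  Position 5 ('d'): window [3,5] length 3
  Position 6 ('b'): repeat (last at 4), move window start to 5
  Position 6 ('b'): window [5,6] length 2
Longest substring with no repeats: "eba" with length 3

3


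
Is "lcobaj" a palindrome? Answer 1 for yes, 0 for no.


Input: lcobaj
Reversed: jabocl
  Compare pos 0 ('l') with pos 5 ('j'): MISMATCH
  Compare pos 1 ('c') with pos 4 ('a'): MISMATCH
  Compare pos 2 ('o') with pos 3 ('b'): MISMATCH
Result: not a palindrome

0


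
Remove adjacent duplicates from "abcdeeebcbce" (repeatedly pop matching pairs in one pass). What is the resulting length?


Input: abcdeeebcbce
Stack-based adjacent duplicate removal:
  Read 'a': push. Stack: a
  Read 'b': push. Stack: ab
  Read 'c': push. Stack: abc
  Read 'd': push. Stack: abcd
  Read 'e': push. Stack: abcde
  Read 'e': matches stack top 'e' => pop. Stack: abcd
  Read 'e': push. Stack: abcde
  Read 'b': push. Stack: abcdeb
  Read 'c': push. Stack: abcdebc
  Read 'b': push. Stack: abcdebcb
  Read 'c': push. Stack: abcdebcbc
  Read 'e': push. Stack: abcdebcbce
Final stack: "abcdebcbce" (length 10)

10


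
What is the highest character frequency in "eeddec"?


Input: eeddec
Character counts:
  'c': 1
  'd': 2
  'e': 3
Maximum frequency: 3

3


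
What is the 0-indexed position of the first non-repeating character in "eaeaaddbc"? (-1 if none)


Input: eaeaaddbc
Character frequencies:
  'a': 3
  'b': 1
  'c': 1
  'd': 2
  'e': 2
Scanning left to right for freq == 1:
  Position 0 ('e'): freq=2, skip
  Position 1 ('a'): freq=3, skip
  Position 2 ('e'): freq=2, skip
  Position 3 ('a'): freq=3, skip
  Position 4 ('a'): freq=3, skip
  Position 5 ('d'): freq=2, skip
  Position 6 ('d'): freq=2, skip
  Position 7 ('b'): unique! => answer = 7

7


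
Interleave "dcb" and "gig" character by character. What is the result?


Interleaving "dcb" and "gig":
  Position 0: 'd' from first, 'g' from second => "dg"
  Position 1: 'c' from first, 'i' from second => "ci"
  Position 2: 'b' from first, 'g' from second => "bg"
Result: dgcibg

dgcibg


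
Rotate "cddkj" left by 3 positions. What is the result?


Input: "cddkj", rotate left by 3
First 3 characters: "cdd"
Remaining characters: "kj"
Concatenate remaining + first: "kj" + "cdd" = "kjcdd"

kjcdd


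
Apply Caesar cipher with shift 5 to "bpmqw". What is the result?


Caesar cipher: shift "bpmqw" by 5
  'b' (pos 1) + 5 = pos 6 = 'g'
  'p' (pos 15) + 5 = pos 20 = 'u'
  'm' (pos 12) + 5 = pos 17 = 'r'
  'q' (pos 16) + 5 = pos 21 = 'v'
  'w' (pos 22) + 5 = pos 1 = 'b'
Result: gurvb

gurvb


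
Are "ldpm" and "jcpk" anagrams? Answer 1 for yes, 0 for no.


Strings: "ldpm", "jcpk"
Sorted first:  dlmp
Sorted second: cjkp
Differ at position 0: 'd' vs 'c' => not anagrams

0


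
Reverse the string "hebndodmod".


Input: hebndodmod
Reading characters right to left:
  Position 9: 'd'
  Position 8: 'o'
  Position 7: 'm'
  Position 6: 'd'
  Position 5: 'o'
  Position 4: 'd'
  Position 3: 'n'
  Position 2: 'b'
  Position 1: 'e'
  Position 0: 'h'
Reversed: domdodnbeh

domdodnbeh
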